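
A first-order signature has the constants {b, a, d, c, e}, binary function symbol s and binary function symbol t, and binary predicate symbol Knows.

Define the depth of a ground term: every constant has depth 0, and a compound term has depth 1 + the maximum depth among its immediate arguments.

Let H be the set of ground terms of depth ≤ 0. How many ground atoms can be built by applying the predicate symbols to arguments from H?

25

First count ground terms of depth ≤ 0.
Write N_k for the number of ground terms of depth ≤ k. A term of depth ≤ k is either a constant or a function symbol applied to arguments of depth ≤ k−1, so N_k = 5 + N_{k-1}^2 + N_{k-1}^2.
N_0 = 5
Explicitly: b, a, d, c, e.
So |H| = 5.
For each predicate symbol, the number of ground atoms is |H| raised to its arity; summing:
  Knows: 5^2 = 25
Total ground atoms: 25.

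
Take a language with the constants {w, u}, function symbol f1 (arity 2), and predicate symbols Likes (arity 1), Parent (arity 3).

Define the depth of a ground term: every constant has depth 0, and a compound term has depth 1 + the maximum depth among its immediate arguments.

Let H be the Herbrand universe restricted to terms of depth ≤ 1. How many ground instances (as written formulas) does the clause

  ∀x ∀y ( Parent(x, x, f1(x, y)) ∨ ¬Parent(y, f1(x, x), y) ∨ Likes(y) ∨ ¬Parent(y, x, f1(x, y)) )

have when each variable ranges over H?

Ground terms of depth ≤ 1:
  Let N_k = |{terms of depth ≤ k}|. Then N_0 = 2 and N_k = 2 + N_{k-1}^2 for k ≥ 1 (one summand per function symbol, arity giving the exponent).
  N_0 = 2
  N_1 = 2 + 2^2 = 6
So there are 6 ground terms available for substitution.
The body mentions every one of the 2 quantified variables; since ground terms form a free algebra, no two substitutions collapse to the same formula.
Number of ground instances = 6^2 = 36.

36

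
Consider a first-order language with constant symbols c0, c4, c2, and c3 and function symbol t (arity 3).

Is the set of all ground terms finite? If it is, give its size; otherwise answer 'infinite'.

The signature has at least one function symbol (t, arity 3) and at least one constant (c0).
Iterating t gives infinitely many distinct ground terms: c0, t(c0, c0, c0), t(t(c0, c0, c0), t(c0, c0, c0), t(c0, c0, c0)), ...
So the Herbrand universe is infinite.

infinite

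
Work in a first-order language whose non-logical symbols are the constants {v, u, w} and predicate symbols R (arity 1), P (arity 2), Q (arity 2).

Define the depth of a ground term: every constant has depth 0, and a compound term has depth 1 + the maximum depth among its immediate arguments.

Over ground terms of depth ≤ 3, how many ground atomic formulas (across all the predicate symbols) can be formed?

21

First count ground terms of depth ≤ 3.
With no function symbols every ground term is a constant, so there are exactly 3 ground terms at every depth bound.
N_0 = 3
N_1 = 3
N_2 = 3
N_3 = 3
Explicitly: v, u, w.
So |H| = 3.
A ground atom is a predicate applied to a tuple of terms from H, so the count is the sum over predicates of |H|^arity:
  R: 3;  P: 3^2 = 9;  Q: 3^2 = 9
Total ground atoms: 3 + 9 + 9 = 21.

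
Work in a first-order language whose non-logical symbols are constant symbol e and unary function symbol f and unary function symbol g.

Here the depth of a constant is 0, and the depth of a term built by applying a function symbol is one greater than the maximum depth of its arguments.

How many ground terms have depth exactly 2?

4

Let N_k = |{terms of depth ≤ k}|. Then N_0 = 1 and N_k = 1 + N_{k-1} + N_{k-1} for k ≥ 1 (one summand per function symbol, arity giving the exponent).
N_0 = 1
N_1 = 1 + 1 + 1 = 3
N_2 = 1 + 3 + 3 = 7
Terms of depth exactly 2: N_2 − N_1 = 7 − 3 = 4.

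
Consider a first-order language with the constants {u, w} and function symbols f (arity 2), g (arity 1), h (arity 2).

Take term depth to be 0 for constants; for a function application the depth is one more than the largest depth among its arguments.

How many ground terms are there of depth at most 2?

302

If N_k denotes the number of depth-≤k ground terms, the 2 constants give N_0 = 2, and each function symbol of arity r contributes N_{k-1}^r new terms at level k: N_k = 2 + N_{k-1}^2 + N_{k-1} + N_{k-1}^2.
N_0 = 2
N_1 = 2 + 2^2 + 2 + 2^2 = 12
N_2 = 2 + 12^2 + 12 + 12^2 = 302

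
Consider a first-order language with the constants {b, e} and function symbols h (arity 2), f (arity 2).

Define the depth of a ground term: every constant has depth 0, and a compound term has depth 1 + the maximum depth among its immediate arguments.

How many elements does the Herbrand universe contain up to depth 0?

If N_k denotes the number of depth-≤k ground terms, the 2 constants give N_0 = 2, and each function symbol of arity r contributes N_{k-1}^r new terms at level k: N_k = 2 + N_{k-1}^2 + N_{k-1}^2.
N_0 = 2

2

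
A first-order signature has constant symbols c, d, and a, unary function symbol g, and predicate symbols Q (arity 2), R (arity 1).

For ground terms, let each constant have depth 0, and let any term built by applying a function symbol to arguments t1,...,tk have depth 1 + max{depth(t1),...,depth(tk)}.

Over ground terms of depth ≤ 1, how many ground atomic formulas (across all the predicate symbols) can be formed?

42

First count ground terms of depth ≤ 1.
Write N_k for the number of ground terms of depth ≤ k. A term of depth ≤ k is either a constant or a function symbol applied to arguments of depth ≤ k−1, so N_k = 3 + N_{k-1}.
N_0 = 3
N_1 = 3 + 3 = 6
So |H| = 6.
Ground atoms are formed by filling each argument slot of a predicate with a term from H, so an r-ary predicate gives |H|^r atoms:
  Q: 6^2 = 36;  R: 6
Total ground atoms: 36 + 6 = 42.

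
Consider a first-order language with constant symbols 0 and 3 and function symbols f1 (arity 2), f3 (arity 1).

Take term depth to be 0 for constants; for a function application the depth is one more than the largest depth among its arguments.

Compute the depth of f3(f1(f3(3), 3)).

depth(f3(3)) = 1 + depth(3) = 1 + 0 = 1
depth(f1(f3(3), 3)) = 1 + max(1, 0) = 2
depth(f3(f1(f3(3), 3))) = 1 + depth(f1(f3(3), 3)) = 1 + 2 = 3

3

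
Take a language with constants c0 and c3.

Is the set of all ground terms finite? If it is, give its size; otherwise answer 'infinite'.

There are no function symbols, so every ground term is one of the 2 constants.
The Herbrand universe is {c0, c3}, which is finite with 2 elements.

2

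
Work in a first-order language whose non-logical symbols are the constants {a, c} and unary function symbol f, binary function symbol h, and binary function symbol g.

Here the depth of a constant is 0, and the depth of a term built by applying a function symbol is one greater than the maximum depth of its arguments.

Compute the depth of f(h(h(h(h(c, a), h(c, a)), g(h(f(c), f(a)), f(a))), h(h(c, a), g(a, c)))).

depth(h(c, a)) = 1 + max(0, 0) = 1
depth(h(h(c, a), h(c, a))) = 1 + max(1, 1) = 2
depth(f(c)) = 1 + depth(c) = 1 + 0 = 1
depth(f(a)) = 1 + depth(a) = 1 + 0 = 1
depth(h(f(c), f(a))) = 1 + max(1, 1) = 2
depth(g(h(f(c), f(a)), f(a))) = 1 + max(2, 1) = 3
depth(h(h(h(c, a), h(c, a)), g(h(f(c), f(a)), f(a)))) = 1 + max(2, 3) = 4
depth(g(a, c)) = 1 + max(0, 0) = 1
depth(h(h(c, a), g(a, c))) = 1 + max(1, 1) = 2
depth(h(h(h(h(c, a), h(c, a)), g(h(f(c), f(a)), f(a))), h(h(c, a), g(a, c)))) = 1 + max(4, 2) = 5
depth(f(h(h(h(h(c, a), h(c, a)), g(h(f(c), f(a)), f(a))), h(h(c, a), g(a, c))))) = 1 + depth(h(h(h(h(c, a), h(c, a)), g(h(f(c), f(a)), f(a))), h(h(c, a), g(a, c)))) = 1 + 5 = 6

6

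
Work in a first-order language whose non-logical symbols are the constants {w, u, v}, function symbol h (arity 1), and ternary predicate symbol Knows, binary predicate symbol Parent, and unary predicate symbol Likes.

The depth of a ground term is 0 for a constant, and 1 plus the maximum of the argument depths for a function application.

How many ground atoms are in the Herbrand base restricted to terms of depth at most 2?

First count ground terms of depth ≤ 2.
If N_k denotes the number of depth-≤k ground terms, the 3 constants give N_0 = 3, and each function symbol of arity r contributes N_{k-1}^r new terms at level k: N_k = 3 + N_{k-1}.
N_0 = 3
N_1 = 3 + 3 = 6
N_2 = 3 + 6 = 9
So |H| = 9.
Each predicate of arity r yields |H|^r ground atoms (one per choice of an r-tuple from H):
  Knows: 9^3 = 729;  Parent: 9^2 = 81;  Likes: 9
Total ground atoms: 729 + 81 + 9 = 819.

819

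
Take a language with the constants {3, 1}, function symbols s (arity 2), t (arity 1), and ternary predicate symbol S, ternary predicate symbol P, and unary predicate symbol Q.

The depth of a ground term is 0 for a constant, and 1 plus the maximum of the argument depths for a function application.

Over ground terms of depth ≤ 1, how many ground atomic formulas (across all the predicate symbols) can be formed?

First count ground terms of depth ≤ 1.
Count level by level. With function symbols s/2, t/1, the terms of depth ≤ k are the 2 constants together with each function applied to depth-≤(k−1) tuples, so N_k = 2 + N_{k-1}^2 + N_{k-1}.
N_0 = 2
N_1 = 2 + 2^2 + 2 = 8
So |H| = 8.
Each predicate of arity r yields |H|^r ground atoms (one per choice of an r-tuple from H):
  S: 8^3 = 512;  P: 8^3 = 512;  Q: 8
Total ground atoms: 512 + 512 + 8 = 1032.

1032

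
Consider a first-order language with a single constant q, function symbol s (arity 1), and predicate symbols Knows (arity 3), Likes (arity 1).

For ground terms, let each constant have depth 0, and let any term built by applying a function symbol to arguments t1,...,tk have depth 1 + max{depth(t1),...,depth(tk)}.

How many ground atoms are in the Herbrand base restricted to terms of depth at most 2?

First count ground terms of depth ≤ 2.
Write N_k for the number of ground terms of depth ≤ k. A term of depth ≤ k is either a constant or a function symbol applied to arguments of depth ≤ k−1, so N_k = 1 + N_{k-1}.
N_0 = 1
N_1 = 1 + 1 = 2
N_2 = 1 + 2 = 3
Explicitly: q, s(q), s(s(q)).
So |H| = 3.
For each predicate symbol, the number of ground atoms is |H| raised to its arity; summing:
  Knows: 3^3 = 27;  Likes: 3
Total ground atoms: 27 + 3 = 30.

30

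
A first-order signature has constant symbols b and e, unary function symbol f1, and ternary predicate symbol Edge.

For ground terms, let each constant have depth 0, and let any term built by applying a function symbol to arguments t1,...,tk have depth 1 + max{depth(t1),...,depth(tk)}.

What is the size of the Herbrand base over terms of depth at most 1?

First count ground terms of depth ≤ 1.
Let N_k = |{terms of depth ≤ k}|. Then N_0 = 2 and N_k = 2 + N_{k-1} for k ≥ 1 (one summand per function symbol, arity giving the exponent).
N_0 = 2
N_1 = 2 + 2 = 4
Explicitly: b, e, f1(b), f1(e).
So |H| = 4.
A ground atom is a predicate applied to a tuple of terms from H, so the count is the sum over predicates of |H|^arity:
  Edge: 4^3 = 64
Total ground atoms: 64.

64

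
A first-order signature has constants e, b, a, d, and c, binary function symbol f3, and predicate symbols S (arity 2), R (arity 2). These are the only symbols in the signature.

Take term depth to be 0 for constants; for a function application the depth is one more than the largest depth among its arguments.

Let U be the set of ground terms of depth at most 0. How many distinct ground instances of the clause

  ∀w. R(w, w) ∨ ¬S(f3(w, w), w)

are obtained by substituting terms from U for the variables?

Ground terms of depth ≤ 0:
  If N_k denotes the number of depth-≤k ground terms, the 5 constants give N_0 = 5, and each function symbol of arity r contributes N_{k-1}^r new terms at level k: N_k = 5 + N_{k-1}^2.
  N_0 = 5
So there are 5 ground terms available for substitution.
There is 1 variable to instantiate (w),  occurring in at least one literal, so different choices give different ground instances.
Number of ground instances = 5.

5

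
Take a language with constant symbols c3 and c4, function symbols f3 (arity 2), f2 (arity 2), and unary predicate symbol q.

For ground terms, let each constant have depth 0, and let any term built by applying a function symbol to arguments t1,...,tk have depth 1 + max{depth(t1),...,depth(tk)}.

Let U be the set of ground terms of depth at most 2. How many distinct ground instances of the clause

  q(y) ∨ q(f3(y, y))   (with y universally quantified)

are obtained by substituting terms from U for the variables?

Ground terms of depth ≤ 2:
  Let N_k count ground terms of depth at most k. Each non-constant term of depth ≤ k is some function symbol applied to depth-≤(k−1) arguments, giving N_k = 2 + N_{k-1}^2 + N_{k-1}^2.
  N_0 = 2
  N_1 = 2 + 2^2 + 2^2 = 10
  N_2 = 2 + 10^2 + 10^2 = 202
So there are 202 ground terms available for substitution.
There is 1 variable to instantiate (y),  occurring in at least one literal, so different choices give different ground instances.
Number of ground instances = 202.

202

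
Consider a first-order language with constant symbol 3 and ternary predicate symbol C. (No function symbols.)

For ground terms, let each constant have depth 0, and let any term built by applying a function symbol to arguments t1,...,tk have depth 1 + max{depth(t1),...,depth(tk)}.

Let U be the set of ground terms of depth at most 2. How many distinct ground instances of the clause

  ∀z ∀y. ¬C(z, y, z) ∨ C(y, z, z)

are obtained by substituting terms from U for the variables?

Ground terms of depth ≤ 2:
  With no function symbols every ground term is a constant, so there is exactly 1 ground term at every depth bound.
  N_0 = 1
  N_1 = 1
  N_2 = 1
  Explicitly: 3.
So there is exactly 1 ground term available for substitution.
Each of z, y ranges independently over the available ground terms, and distinct assignments produce distinct instances.
Number of ground instances = 1^2 = 1.

1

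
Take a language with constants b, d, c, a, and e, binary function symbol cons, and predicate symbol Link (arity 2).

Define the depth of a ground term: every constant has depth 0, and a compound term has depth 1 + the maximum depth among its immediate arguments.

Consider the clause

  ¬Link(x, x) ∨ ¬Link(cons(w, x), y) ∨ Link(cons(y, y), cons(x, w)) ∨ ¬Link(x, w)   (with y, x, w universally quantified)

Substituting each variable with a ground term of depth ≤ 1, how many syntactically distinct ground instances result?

27000

Ground terms of depth ≤ 1:
  Let N_k count ground terms of depth at most k. Each non-constant term of depth ≤ k is some function symbol applied to depth-≤(k−1) arguments, giving N_k = 5 + N_{k-1}^2.
  N_0 = 5
  N_1 = 5 + 5^2 = 30
So there are 30 ground terms available for substitution.
There are 3 variables to instantiate (y, x, w), each occurring in at least one literal, so different choices give different ground instances.
Number of ground instances = 30^3 = 27000.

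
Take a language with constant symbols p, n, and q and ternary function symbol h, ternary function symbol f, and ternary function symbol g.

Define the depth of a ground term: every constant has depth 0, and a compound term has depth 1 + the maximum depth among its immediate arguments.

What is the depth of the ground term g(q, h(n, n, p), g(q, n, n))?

depth(h(n, n, p)) = 1 + max(0, 0, 0) = 1
depth(g(q, n, n)) = 1 + max(0, 0, 0) = 1
depth(g(q, h(n, n, p), g(q, n, n))) = 1 + max(0, 1, 1) = 2

2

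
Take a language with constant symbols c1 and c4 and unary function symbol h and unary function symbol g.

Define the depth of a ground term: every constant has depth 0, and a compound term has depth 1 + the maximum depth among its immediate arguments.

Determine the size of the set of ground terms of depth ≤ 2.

If N_k denotes the number of depth-≤k ground terms, the 2 constants give N_0 = 2, and each function symbol of arity r contributes N_{k-1}^r new terms at level k: N_k = 2 + N_{k-1} + N_{k-1}.
N_0 = 2
N_1 = 2 + 2 + 2 = 6
N_2 = 2 + 6 + 6 = 14

14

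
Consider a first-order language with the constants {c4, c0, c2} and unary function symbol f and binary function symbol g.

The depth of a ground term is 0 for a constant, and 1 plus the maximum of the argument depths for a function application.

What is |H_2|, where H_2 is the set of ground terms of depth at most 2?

243

If N_k denotes the number of depth-≤k ground terms, the 3 constants give N_0 = 3, and each function symbol of arity r contributes N_{k-1}^r new terms at level k: N_k = 3 + N_{k-1} + N_{k-1}^2.
N_0 = 3
N_1 = 3 + 3 + 3^2 = 15
N_2 = 3 + 15 + 15^2 = 243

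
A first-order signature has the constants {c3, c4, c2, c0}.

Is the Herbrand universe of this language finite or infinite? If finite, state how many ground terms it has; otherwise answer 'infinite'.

4

There are no function symbols, so every ground term is one of the 4 constants.
The Herbrand universe is {c3, c4, c2, c0}, which is finite with 4 elements.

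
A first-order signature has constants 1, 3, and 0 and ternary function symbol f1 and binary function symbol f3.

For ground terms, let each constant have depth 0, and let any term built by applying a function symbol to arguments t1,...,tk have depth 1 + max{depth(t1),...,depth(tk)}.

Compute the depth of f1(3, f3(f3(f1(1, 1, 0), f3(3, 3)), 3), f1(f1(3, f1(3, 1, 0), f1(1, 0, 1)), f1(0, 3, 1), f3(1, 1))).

depth(f1(1, 1, 0)) = 1 + max(0, 0, 0) = 1
depth(f3(3, 3)) = 1 + max(0, 0) = 1
depth(f3(f1(1, 1, 0), f3(3, 3))) = 1 + max(1, 1) = 2
depth(f3(f3(f1(1, 1, 0), f3(3, 3)), 3)) = 1 + max(2, 0) = 3
depth(f1(3, 1, 0)) = 1 + max(0, 0, 0) = 1
depth(f1(1, 0, 1)) = 1 + max(0, 0, 0) = 1
depth(f1(3, f1(3, 1, 0), f1(1, 0, 1))) = 1 + max(0, 1, 1) = 2
depth(f1(0, 3, 1)) = 1 + max(0, 0, 0) = 1
depth(f3(1, 1)) = 1 + max(0, 0) = 1
depth(f1(f1(3, f1(3, 1, 0), f1(1, 0, 1)), f1(0, 3, 1), f3(1, 1))) = 1 + max(2, 1, 1) = 3
depth(f1(3, f3(f3(f1(1, 1, 0), f3(3, 3)), 3), f1(f1(3, f1(3, 1, 0), f1(1, 0, 1)), f1(0, 3, 1), f3(1, 1)))) = 1 + max(0, 3, 3) = 4

4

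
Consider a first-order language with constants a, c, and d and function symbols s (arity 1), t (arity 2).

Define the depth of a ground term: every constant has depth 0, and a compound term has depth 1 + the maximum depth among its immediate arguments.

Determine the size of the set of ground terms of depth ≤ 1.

Count level by level. With function symbols s/1, t/2, the terms of depth ≤ k are the 3 constants together with each function applied to depth-≤(k−1) tuples, so N_k = 3 + N_{k-1} + N_{k-1}^2.
N_0 = 3
N_1 = 3 + 3 + 3^2 = 15

15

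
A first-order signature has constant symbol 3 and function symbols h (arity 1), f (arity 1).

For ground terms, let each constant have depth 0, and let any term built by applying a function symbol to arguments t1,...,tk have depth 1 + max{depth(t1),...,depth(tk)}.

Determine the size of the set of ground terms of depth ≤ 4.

Let N_k count ground terms of depth at most k. Each non-constant term of depth ≤ k is some function symbol applied to depth-≤(k−1) arguments, giving N_k = 1 + N_{k-1} + N_{k-1}.
N_0 = 1
N_1 = 1 + 1 + 1 = 3
N_2 = 1 + 3 + 3 = 7
N_3 = 1 + 7 + 7 = 15
N_4 = 1 + 15 + 15 = 31

31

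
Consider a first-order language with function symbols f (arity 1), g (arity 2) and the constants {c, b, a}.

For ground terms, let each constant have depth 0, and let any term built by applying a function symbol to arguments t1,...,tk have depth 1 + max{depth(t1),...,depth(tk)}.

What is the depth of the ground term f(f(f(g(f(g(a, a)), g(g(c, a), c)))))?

depth(g(a, a)) = 1 + max(0, 0) = 1
depth(f(g(a, a))) = 1 + depth(g(a, a)) = 1 + 1 = 2
depth(g(c, a)) = 1 + max(0, 0) = 1
depth(g(g(c, a), c)) = 1 + max(1, 0) = 2
depth(g(f(g(a, a)), g(g(c, a), c))) = 1 + max(2, 2) = 3
depth(f(g(f(g(a, a)), g(g(c, a), c)))) = 1 + depth(g(f(g(a, a)), g(g(c, a), c))) = 1 + 3 = 4
depth(f(f(g(f(g(a, a)), g(g(c, a), c))))) = 1 + depth(f(g(f(g(a, a)), g(g(c, a), c)))) = 1 + 4 = 5
depth(f(f(f(g(f(g(a, a)), g(g(c, a), c)))))) = 1 + depth(f(f(g(f(g(a, a)), g(g(c, a), c))))) = 1 + 5 = 6

6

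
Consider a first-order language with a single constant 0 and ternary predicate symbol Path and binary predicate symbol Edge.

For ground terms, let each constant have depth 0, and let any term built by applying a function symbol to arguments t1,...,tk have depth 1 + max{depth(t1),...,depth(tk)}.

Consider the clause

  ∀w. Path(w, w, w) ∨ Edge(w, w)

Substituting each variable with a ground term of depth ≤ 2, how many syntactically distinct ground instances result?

1

Ground terms of depth ≤ 2:
  With no function symbols every ground term is a constant, so there is exactly 1 ground term at every depth bound.
  N_0 = 1
  N_1 = 1
  N_2 = 1
  Explicitly: 0.
So there is exactly 1 ground term available for substitution.
There is 1 variable to instantiate (w),  occurring in at least one literal, so different choices give different ground instances.
Number of ground instances = 1.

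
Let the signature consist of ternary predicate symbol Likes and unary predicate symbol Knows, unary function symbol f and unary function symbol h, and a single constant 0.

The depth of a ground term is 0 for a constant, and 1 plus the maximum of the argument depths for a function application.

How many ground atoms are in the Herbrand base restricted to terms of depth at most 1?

First count ground terms of depth ≤ 1.
Let N_k count ground terms of depth at most k. Each non-constant term of depth ≤ k is some function symbol applied to depth-≤(k−1) arguments, giving N_k = 1 + N_{k-1} + N_{k-1}.
N_0 = 1
N_1 = 1 + 1 + 1 = 3
Explicitly: 0, f(0), h(0).
So |H| = 3.
A ground atom is a predicate applied to a tuple of terms from H, so the count is the sum over predicates of |H|^arity:
  Likes: 3^3 = 27;  Knows: 3
Total ground atoms: 27 + 3 = 30.

30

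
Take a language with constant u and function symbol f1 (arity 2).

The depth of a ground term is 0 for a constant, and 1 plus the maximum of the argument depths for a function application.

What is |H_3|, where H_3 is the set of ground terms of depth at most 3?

26

If N_k denotes the number of depth-≤k ground terms, the 1 constant gives N_0 = 1, and each function symbol of arity r contributes N_{k-1}^r new terms at level k: N_k = 1 + N_{k-1}^2.
N_0 = 1
N_1 = 1 + 1^2 = 2
N_2 = 1 + 2^2 = 5
N_3 = 1 + 5^2 = 26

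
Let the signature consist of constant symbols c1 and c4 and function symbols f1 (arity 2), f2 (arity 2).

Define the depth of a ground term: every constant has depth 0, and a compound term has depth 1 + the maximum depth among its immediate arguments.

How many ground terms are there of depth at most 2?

202

If N_k denotes the number of depth-≤k ground terms, the 2 constants give N_0 = 2, and each function symbol of arity r contributes N_{k-1}^r new terms at level k: N_k = 2 + N_{k-1}^2 + N_{k-1}^2.
N_0 = 2
N_1 = 2 + 2^2 + 2^2 = 10
N_2 = 2 + 10^2 + 10^2 = 202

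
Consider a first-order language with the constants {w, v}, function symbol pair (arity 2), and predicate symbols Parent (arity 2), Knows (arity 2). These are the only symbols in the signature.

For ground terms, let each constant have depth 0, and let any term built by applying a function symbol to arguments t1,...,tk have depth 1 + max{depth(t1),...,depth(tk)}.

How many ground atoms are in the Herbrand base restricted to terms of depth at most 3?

4181832

First count ground terms of depth ≤ 3.
If N_k denotes the number of depth-≤k ground terms, the 2 constants give N_0 = 2, and each function symbol of arity r contributes N_{k-1}^r new terms at level k: N_k = 2 + N_{k-1}^2.
N_0 = 2
N_1 = 2 + 2^2 = 6
N_2 = 2 + 6^2 = 38
N_3 = 2 + 38^2 = 1446
So |H| = 1446.
Ground atoms are formed by filling each argument slot of a predicate with a term from H, so an r-ary predicate gives |H|^r atoms:
  Parent: 1446^2 = 2090916;  Knows: 1446^2 = 2090916
Total ground atoms: 2090916 + 2090916 = 4181832.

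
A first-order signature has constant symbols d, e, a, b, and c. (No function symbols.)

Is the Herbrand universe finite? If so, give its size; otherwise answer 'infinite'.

There are no function symbols, so every ground term is one of the 5 constants.
The Herbrand universe is {d, e, a, b, c}, which is finite with 5 elements.

5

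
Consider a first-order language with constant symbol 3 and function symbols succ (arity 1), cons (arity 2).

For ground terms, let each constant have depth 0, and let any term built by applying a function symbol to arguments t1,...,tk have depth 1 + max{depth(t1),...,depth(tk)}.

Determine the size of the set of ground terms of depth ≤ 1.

3

Let N_k count ground terms of depth at most k. Each non-constant term of depth ≤ k is some function symbol applied to depth-≤(k−1) arguments, giving N_k = 1 + N_{k-1} + N_{k-1}^2.
N_0 = 1
N_1 = 1 + 1 + 1^2 = 3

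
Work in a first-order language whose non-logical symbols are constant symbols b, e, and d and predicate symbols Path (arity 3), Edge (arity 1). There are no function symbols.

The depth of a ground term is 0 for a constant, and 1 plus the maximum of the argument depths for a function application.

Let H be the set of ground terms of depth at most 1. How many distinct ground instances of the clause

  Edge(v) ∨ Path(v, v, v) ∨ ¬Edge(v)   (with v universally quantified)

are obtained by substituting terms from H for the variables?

Ground terms of depth ≤ 1:
  With no function symbols every ground term is a constant, so there are exactly 3 ground terms at every depth bound.
  N_0 = 3
  N_1 = 3
So there are 3 ground terms available for substitution.
There is 1 variable to instantiate (v),  occurring in at least one literal, so different choices give different ground instances.
Number of ground instances = 3.

3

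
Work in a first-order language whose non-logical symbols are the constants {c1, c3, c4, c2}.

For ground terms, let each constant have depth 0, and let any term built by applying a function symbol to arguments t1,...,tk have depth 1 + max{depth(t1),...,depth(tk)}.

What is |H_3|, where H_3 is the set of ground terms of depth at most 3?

4

With no function symbols every ground term is a constant, so there are exactly 4 ground terms at every depth bound.
N_0 = 4
N_1 = 4
N_2 = 4
N_3 = 4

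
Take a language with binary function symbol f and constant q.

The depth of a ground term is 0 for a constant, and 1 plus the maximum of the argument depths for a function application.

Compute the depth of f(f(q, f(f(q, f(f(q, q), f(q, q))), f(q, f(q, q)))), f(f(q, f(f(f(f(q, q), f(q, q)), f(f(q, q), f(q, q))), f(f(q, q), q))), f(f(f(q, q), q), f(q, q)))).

depth(f(q, q)) = 1 + max(0, 0) = 1
depth(f(f(q, q), f(q, q))) = 1 + max(1, 1) = 2
depth(f(q, f(f(q, q), f(q, q)))) = 1 + max(0, 2) = 3
depth(f(q, f(q, q))) = 1 + max(0, 1) = 2
depth(f(f(q, f(f(q, q), f(q, q))), f(q, f(q, q)))) = 1 + max(3, 2) = 4
depth(f(q, f(f(q, f(f(q, q), f(q, q))), f(q, f(q, q))))) = 1 + max(0, 4) = 5
depth(f(f(f(q, q), f(q, q)), f(f(q, q), f(q, q)))) = 1 + max(2, 2) = 3
depth(f(f(q, q), q)) = 1 + max(1, 0) = 2
depth(f(f(f(f(q, q), f(q, q)), f(f(q, q), f(q, q))), f(f(q, q), q))) = 1 + max(3, 2) = 4
depth(f(q, f(f(f(f(q, q), f(q, q)), f(f(q, q), f(q, q))), f(f(q, q), q)))) = 1 + max(0, 4) = 5
depth(f(f(f(q, q), q), f(q, q))) = 1 + max(2, 1) = 3
depth(f(f(q, f(f(f(f(q, q), f(q, q)), f(f(q, q), f(q, q))), f(f(q, q), q))), f(f(f(q, q), q), f(q, q)))) = 1 + max(5, 3) = 6
depth(f(f(q, f(f(q, f(f(q, q), f(q, q))), f(q, f(q, q)))), f(f(q, f(f(f(f(q, q), f(q, q)), f(f(q, q), f(q, q))), f(f(q, q), q))), f(f(f(q, q), q), f(q, q))))) = 1 + max(5, 6) = 7

7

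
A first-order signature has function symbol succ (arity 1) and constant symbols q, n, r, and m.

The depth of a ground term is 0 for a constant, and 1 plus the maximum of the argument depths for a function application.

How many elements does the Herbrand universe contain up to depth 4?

20

Let N_k count ground terms of depth at most k. Each non-constant term of depth ≤ k is some function symbol applied to depth-≤(k−1) arguments, giving N_k = 4 + N_{k-1}.
N_0 = 4
N_1 = 4 + 4 = 8
N_2 = 4 + 8 = 12
N_3 = 4 + 12 = 16
N_4 = 4 + 16 = 20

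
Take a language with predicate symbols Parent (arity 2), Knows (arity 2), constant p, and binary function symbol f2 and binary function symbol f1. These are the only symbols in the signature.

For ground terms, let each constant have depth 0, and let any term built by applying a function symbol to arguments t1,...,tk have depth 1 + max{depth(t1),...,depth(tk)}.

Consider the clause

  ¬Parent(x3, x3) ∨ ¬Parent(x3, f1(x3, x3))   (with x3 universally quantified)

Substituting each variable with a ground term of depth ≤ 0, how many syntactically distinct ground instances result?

1

Ground terms of depth ≤ 0:
  Let N_k = |{terms of depth ≤ k}|. Then N_0 = 1 and N_k = 1 + N_{k-1}^2 + N_{k-1}^2 for k ≥ 1 (one summand per function symbol, arity giving the exponent).
  N_0 = 1
  Explicitly: p.
So there is exactly 1 ground term available for substitution.
There is 1 variable to instantiate (x3),  occurring in at least one literal, so different choices give different ground instances.
Number of ground instances = 1.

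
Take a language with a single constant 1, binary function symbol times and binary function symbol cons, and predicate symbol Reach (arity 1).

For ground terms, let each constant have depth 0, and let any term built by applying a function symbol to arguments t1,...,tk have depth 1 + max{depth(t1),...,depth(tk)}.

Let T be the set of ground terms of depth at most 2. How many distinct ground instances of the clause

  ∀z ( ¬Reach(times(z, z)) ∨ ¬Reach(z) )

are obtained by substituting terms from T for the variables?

Ground terms of depth ≤ 2:
  Let N_k count ground terms of depth at most k. Each non-constant term of depth ≤ k is some function symbol applied to depth-≤(k−1) arguments, giving N_k = 1 + N_{k-1}^2 + N_{k-1}^2.
  N_0 = 1
  N_1 = 1 + 1^2 + 1^2 = 3
  N_2 = 1 + 3^2 + 3^2 = 19
So there are 19 ground terms available for substitution.
The variable z ranges independently over the available ground terms, and distinct assignments produce distinct instances.
Number of ground instances = 19.

19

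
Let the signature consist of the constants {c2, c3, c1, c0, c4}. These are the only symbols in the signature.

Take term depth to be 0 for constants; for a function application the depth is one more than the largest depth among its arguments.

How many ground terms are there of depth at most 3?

5

With no function symbols every ground term is a constant, so there are exactly 5 ground terms at every depth bound.
N_0 = 5
N_1 = 5
N_2 = 5
N_3 = 5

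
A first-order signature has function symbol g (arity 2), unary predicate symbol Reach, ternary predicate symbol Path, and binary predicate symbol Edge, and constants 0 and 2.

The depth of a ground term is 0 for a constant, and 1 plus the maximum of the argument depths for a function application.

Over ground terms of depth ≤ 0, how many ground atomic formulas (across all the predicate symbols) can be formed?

14

First count ground terms of depth ≤ 0.
Let N_k = |{terms of depth ≤ k}|. Then N_0 = 2 and N_k = 2 + N_{k-1}^2 for k ≥ 1 (one summand per function symbol, arity giving the exponent).
N_0 = 2
So |H| = 2.
For each predicate symbol, the number of ground atoms is |H| raised to its arity; summing:
  Reach: 2;  Path: 2^3 = 8;  Edge: 2^2 = 4
Total ground atoms: 2 + 8 + 4 = 14.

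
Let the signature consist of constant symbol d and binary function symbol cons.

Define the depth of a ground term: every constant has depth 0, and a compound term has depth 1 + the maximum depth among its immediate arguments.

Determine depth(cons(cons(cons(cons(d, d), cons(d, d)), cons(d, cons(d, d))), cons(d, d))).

4

depth(cons(d, d)) = 1 + max(0, 0) = 1
depth(cons(cons(d, d), cons(d, d))) = 1 + max(1, 1) = 2
depth(cons(d, cons(d, d))) = 1 + max(0, 1) = 2
depth(cons(cons(cons(d, d), cons(d, d)), cons(d, cons(d, d)))) = 1 + max(2, 2) = 3
depth(cons(cons(cons(cons(d, d), cons(d, d)), cons(d, cons(d, d))), cons(d, d))) = 1 + max(3, 1) = 4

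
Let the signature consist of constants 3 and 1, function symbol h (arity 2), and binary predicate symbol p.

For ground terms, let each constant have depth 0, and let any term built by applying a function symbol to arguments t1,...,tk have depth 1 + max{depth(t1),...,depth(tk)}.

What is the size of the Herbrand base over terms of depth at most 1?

36

First count ground terms of depth ≤ 1.
Let N_k count ground terms of depth at most k. Each non-constant term of depth ≤ k is some function symbol applied to depth-≤(k−1) arguments, giving N_k = 2 + N_{k-1}^2.
N_0 = 2
N_1 = 2 + 2^2 = 6
So |H| = 6.
A ground atom is a predicate applied to a tuple of terms from H, so the count is the sum over predicates of |H|^arity:
  p: 6^2 = 36
Total ground atoms: 36.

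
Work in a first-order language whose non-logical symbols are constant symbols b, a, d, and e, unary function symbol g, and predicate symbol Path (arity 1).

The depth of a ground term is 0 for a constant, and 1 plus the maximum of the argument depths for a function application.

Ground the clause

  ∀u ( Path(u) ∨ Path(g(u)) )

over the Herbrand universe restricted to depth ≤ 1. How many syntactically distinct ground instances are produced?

Ground terms of depth ≤ 1:
  If N_k denotes the number of depth-≤k ground terms, the 4 constants give N_0 = 4, and each function symbol of arity r contributes N_{k-1}^r new terms at level k: N_k = 4 + N_{k-1}.
  N_0 = 4
  N_1 = 4 + 4 = 8
  Explicitly: b, a, d, e, g(b), g(a), g(d), g(e).
So there are 8 ground terms available for substitution.
The variable u ranges independently over the available ground terms, and distinct assignments produce distinct instances.
Number of ground instances = 8.

8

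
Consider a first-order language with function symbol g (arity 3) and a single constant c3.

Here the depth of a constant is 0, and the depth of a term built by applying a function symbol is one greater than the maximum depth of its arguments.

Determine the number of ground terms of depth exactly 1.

Count level by level. With function symbols g/3, the terms of depth ≤ k are the 1 constant together with each function applied to depth-≤(k−1) tuples, so N_k = 1 + N_{k-1}^3.
N_0 = 1
N_1 = 1 + 1^3 = 2
Terms of depth exactly 1: N_1 − N_0 = 2 − 1 = 1.

1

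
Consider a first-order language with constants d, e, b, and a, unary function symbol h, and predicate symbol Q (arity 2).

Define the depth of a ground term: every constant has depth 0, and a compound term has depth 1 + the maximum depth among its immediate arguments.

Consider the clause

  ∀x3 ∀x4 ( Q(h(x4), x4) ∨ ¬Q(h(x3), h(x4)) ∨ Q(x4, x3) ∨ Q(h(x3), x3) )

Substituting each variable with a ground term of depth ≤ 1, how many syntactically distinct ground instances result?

64

Ground terms of depth ≤ 1:
  Let N_k count ground terms of depth at most k. Each non-constant term of depth ≤ k is some function symbol applied to depth-≤(k−1) arguments, giving N_k = 4 + N_{k-1}.
  N_0 = 4
  N_1 = 4 + 4 = 8
So there are 8 ground terms available for substitution.
The body mentions every one of the 2 quantified variables; since ground terms form a free algebra, no two substitutions collapse to the same formula.
Number of ground instances = 8^2 = 64.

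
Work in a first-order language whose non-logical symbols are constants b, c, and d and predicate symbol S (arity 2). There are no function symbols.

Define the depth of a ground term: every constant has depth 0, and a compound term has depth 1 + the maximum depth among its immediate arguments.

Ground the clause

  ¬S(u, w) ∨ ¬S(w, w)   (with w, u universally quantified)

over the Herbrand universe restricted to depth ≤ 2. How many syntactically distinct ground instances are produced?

Ground terms of depth ≤ 2:
  With no function symbols every ground term is a constant, so there are exactly 3 ground terms at every depth bound.
  N_0 = 3
  N_1 = 3
  N_2 = 3
  Explicitly: b, c, d.
So there are 3 ground terms available for substitution.
The clause has 2 distinct variables (w, u), each appearing in the body. In the free term algebra distinct substitutions yield syntactically distinct ground instances.
Number of ground instances = 3^2 = 9.

9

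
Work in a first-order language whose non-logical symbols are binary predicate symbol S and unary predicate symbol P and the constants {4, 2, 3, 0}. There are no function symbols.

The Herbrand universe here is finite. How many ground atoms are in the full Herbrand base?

20

With no function symbols, the Herbrand universe is just the 4 constants.
Ground atoms per predicate: S: 4^2 = 16, P: 4.
Herbrand base size = 16 + 4 = 20.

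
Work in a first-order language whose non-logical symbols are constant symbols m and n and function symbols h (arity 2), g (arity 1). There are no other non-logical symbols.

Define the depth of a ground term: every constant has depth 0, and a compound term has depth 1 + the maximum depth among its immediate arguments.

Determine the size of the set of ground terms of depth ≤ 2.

Let N_k count ground terms of depth at most k. Each non-constant term of depth ≤ k is some function symbol applied to depth-≤(k−1) arguments, giving N_k = 2 + N_{k-1}^2 + N_{k-1}.
N_0 = 2
N_1 = 2 + 2^2 + 2 = 8
N_2 = 2 + 8^2 + 8 = 74

74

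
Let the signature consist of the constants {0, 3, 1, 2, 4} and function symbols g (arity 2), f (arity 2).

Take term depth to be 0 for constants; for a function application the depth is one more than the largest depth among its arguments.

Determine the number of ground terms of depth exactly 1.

50

If N_k denotes the number of depth-≤k ground terms, the 5 constants give N_0 = 5, and each function symbol of arity r contributes N_{k-1}^r new terms at level k: N_k = 5 + N_{k-1}^2 + N_{k-1}^2.
N_0 = 5
N_1 = 5 + 5^2 + 5^2 = 55
Terms of depth exactly 1: N_1 − N_0 = 55 − 5 = 50.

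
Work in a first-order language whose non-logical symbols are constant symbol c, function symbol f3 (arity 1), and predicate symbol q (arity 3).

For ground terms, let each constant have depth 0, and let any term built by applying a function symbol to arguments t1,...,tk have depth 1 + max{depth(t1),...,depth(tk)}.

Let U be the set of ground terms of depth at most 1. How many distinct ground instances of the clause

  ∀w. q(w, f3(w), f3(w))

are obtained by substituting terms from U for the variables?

Ground terms of depth ≤ 1:
  Let N_k = |{terms of depth ≤ k}|. Then N_0 = 1 and N_k = 1 + N_{k-1} for k ≥ 1 (one summand per function symbol, arity giving the exponent).
  N_0 = 1
  N_1 = 1 + 1 = 2
  Explicitly: c, f3(c).
So there are 2 ground terms available for substitution.
The body mentions the single quantified variable w; since ground terms form a free algebra, no two substitutions collapse to the same formula.
Number of ground instances = 2.

2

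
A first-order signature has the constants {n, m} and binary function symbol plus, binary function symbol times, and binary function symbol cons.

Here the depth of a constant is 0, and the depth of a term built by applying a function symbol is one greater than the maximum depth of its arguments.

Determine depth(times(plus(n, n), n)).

2

depth(plus(n, n)) = 1 + max(0, 0) = 1
depth(times(plus(n, n), n)) = 1 + max(1, 0) = 2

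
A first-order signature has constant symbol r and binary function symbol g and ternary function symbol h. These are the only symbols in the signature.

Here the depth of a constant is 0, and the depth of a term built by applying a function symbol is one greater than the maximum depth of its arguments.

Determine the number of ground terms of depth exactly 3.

51986

If N_k denotes the number of depth-≤k ground terms, the 1 constant gives N_0 = 1, and each function symbol of arity r contributes N_{k-1}^r new terms at level k: N_k = 1 + N_{k-1}^2 + N_{k-1}^3.
N_0 = 1
N_1 = 1 + 1^2 + 1^3 = 3
N_2 = 1 + 3^2 + 3^3 = 37
N_3 = 1 + 37^2 + 37^3 = 52023
Terms of depth exactly 3: N_3 − N_2 = 52023 − 37 = 51986.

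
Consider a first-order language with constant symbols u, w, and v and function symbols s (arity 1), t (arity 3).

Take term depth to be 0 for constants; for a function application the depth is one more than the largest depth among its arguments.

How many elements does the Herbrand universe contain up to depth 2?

35973

Let N_k count ground terms of depth at most k. Each non-constant term of depth ≤ k is some function symbol applied to depth-≤(k−1) arguments, giving N_k = 3 + N_{k-1} + N_{k-1}^3.
N_0 = 3
N_1 = 3 + 3 + 3^3 = 33
N_2 = 3 + 33 + 33^3 = 35973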